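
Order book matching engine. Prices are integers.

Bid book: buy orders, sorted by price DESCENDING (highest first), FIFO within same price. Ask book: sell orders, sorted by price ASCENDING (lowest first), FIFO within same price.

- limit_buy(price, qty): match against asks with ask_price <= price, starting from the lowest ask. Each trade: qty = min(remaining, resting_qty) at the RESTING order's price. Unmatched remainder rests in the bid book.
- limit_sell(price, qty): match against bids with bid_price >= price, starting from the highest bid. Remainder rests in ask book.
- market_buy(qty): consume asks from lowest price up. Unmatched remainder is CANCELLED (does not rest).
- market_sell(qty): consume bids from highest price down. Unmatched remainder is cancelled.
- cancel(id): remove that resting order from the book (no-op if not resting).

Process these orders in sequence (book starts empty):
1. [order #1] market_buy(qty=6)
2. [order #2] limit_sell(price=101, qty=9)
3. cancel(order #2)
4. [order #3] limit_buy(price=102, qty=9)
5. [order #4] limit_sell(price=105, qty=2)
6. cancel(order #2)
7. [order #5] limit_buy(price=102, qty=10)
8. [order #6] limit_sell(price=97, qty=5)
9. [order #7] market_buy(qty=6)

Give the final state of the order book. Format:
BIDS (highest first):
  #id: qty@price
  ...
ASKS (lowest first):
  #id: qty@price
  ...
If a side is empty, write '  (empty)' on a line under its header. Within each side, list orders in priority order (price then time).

After op 1 [order #1] market_buy(qty=6): fills=none; bids=[-] asks=[-]
After op 2 [order #2] limit_sell(price=101, qty=9): fills=none; bids=[-] asks=[#2:9@101]
After op 3 cancel(order #2): fills=none; bids=[-] asks=[-]
After op 4 [order #3] limit_buy(price=102, qty=9): fills=none; bids=[#3:9@102] asks=[-]
After op 5 [order #4] limit_sell(price=105, qty=2): fills=none; bids=[#3:9@102] asks=[#4:2@105]
After op 6 cancel(order #2): fills=none; bids=[#3:9@102] asks=[#4:2@105]
After op 7 [order #5] limit_buy(price=102, qty=10): fills=none; bids=[#3:9@102 #5:10@102] asks=[#4:2@105]
After op 8 [order #6] limit_sell(price=97, qty=5): fills=#3x#6:5@102; bids=[#3:4@102 #5:10@102] asks=[#4:2@105]
After op 9 [order #7] market_buy(qty=6): fills=#7x#4:2@105; bids=[#3:4@102 #5:10@102] asks=[-]

Answer: BIDS (highest first):
  #3: 4@102
  #5: 10@102
ASKS (lowest first):
  (empty)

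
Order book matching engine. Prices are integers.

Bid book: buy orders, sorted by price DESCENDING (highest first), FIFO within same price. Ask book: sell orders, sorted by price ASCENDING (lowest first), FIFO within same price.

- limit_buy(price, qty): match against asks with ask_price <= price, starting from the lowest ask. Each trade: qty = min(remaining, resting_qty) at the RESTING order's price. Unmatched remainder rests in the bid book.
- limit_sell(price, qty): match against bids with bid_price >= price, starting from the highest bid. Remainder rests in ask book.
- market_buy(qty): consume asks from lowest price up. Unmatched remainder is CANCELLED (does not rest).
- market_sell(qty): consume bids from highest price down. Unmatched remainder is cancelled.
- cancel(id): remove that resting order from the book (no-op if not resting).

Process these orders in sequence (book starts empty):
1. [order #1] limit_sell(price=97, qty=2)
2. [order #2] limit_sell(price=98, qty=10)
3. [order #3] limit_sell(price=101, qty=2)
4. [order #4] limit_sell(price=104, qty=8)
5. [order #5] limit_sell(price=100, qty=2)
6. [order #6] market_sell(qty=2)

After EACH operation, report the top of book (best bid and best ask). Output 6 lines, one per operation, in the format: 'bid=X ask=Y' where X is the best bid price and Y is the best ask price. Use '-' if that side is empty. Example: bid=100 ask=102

After op 1 [order #1] limit_sell(price=97, qty=2): fills=none; bids=[-] asks=[#1:2@97]
After op 2 [order #2] limit_sell(price=98, qty=10): fills=none; bids=[-] asks=[#1:2@97 #2:10@98]
After op 3 [order #3] limit_sell(price=101, qty=2): fills=none; bids=[-] asks=[#1:2@97 #2:10@98 #3:2@101]
After op 4 [order #4] limit_sell(price=104, qty=8): fills=none; bids=[-] asks=[#1:2@97 #2:10@98 #3:2@101 #4:8@104]
After op 5 [order #5] limit_sell(price=100, qty=2): fills=none; bids=[-] asks=[#1:2@97 #2:10@98 #5:2@100 #3:2@101 #4:8@104]
After op 6 [order #6] market_sell(qty=2): fills=none; bids=[-] asks=[#1:2@97 #2:10@98 #5:2@100 #3:2@101 #4:8@104]

Answer: bid=- ask=97
bid=- ask=97
bid=- ask=97
bid=- ask=97
bid=- ask=97
bid=- ask=97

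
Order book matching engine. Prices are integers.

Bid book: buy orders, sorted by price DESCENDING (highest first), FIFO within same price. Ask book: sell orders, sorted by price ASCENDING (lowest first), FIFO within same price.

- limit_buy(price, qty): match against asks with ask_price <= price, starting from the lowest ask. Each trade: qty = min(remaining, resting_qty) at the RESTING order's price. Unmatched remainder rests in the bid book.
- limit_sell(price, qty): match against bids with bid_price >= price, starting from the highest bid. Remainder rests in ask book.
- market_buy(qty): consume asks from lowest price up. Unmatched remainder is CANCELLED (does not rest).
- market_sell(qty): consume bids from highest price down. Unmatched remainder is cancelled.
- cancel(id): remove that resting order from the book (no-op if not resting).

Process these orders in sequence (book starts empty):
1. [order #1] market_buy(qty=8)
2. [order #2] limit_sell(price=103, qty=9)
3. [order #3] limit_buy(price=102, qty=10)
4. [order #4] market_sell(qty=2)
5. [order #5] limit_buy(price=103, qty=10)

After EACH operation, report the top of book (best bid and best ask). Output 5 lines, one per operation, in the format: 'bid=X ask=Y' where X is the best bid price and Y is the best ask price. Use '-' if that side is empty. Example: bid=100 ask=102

Answer: bid=- ask=-
bid=- ask=103
bid=102 ask=103
bid=102 ask=103
bid=103 ask=-

Derivation:
After op 1 [order #1] market_buy(qty=8): fills=none; bids=[-] asks=[-]
After op 2 [order #2] limit_sell(price=103, qty=9): fills=none; bids=[-] asks=[#2:9@103]
After op 3 [order #3] limit_buy(price=102, qty=10): fills=none; bids=[#3:10@102] asks=[#2:9@103]
After op 4 [order #4] market_sell(qty=2): fills=#3x#4:2@102; bids=[#3:8@102] asks=[#2:9@103]
After op 5 [order #5] limit_buy(price=103, qty=10): fills=#5x#2:9@103; bids=[#5:1@103 #3:8@102] asks=[-]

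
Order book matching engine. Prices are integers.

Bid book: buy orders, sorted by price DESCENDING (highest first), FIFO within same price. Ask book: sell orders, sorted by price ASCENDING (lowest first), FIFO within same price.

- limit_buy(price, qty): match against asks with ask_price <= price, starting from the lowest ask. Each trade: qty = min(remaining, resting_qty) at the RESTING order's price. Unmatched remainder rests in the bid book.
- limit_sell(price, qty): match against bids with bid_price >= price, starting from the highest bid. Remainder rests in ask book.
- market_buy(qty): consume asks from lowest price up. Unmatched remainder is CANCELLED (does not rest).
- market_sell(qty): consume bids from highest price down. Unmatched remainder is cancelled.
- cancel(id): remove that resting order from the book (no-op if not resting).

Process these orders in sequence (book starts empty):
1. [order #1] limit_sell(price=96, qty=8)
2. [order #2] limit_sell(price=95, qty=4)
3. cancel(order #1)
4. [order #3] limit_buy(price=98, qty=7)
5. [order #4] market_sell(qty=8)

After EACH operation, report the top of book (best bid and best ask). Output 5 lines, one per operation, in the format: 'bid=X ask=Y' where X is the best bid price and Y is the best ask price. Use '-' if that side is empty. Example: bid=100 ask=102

Answer: bid=- ask=96
bid=- ask=95
bid=- ask=95
bid=98 ask=-
bid=- ask=-

Derivation:
After op 1 [order #1] limit_sell(price=96, qty=8): fills=none; bids=[-] asks=[#1:8@96]
After op 2 [order #2] limit_sell(price=95, qty=4): fills=none; bids=[-] asks=[#2:4@95 #1:8@96]
After op 3 cancel(order #1): fills=none; bids=[-] asks=[#2:4@95]
After op 4 [order #3] limit_buy(price=98, qty=7): fills=#3x#2:4@95; bids=[#3:3@98] asks=[-]
After op 5 [order #4] market_sell(qty=8): fills=#3x#4:3@98; bids=[-] asks=[-]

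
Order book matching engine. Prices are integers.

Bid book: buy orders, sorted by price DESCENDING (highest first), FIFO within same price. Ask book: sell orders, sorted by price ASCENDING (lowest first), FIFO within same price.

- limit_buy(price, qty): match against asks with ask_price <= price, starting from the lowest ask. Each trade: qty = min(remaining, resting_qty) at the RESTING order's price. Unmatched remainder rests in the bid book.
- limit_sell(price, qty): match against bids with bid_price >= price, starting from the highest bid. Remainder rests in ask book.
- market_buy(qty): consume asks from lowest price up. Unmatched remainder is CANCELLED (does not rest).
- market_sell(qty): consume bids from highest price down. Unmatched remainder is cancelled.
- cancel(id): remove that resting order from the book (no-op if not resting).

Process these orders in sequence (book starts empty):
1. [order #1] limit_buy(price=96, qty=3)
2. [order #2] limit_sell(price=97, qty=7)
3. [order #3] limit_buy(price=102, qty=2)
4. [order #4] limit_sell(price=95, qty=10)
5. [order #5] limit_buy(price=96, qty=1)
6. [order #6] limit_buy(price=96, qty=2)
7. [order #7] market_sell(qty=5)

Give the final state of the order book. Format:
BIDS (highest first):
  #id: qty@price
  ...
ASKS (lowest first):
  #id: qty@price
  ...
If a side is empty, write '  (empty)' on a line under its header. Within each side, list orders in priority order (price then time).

Answer: BIDS (highest first):
  (empty)
ASKS (lowest first):
  #4: 4@95
  #2: 5@97

Derivation:
After op 1 [order #1] limit_buy(price=96, qty=3): fills=none; bids=[#1:3@96] asks=[-]
After op 2 [order #2] limit_sell(price=97, qty=7): fills=none; bids=[#1:3@96] asks=[#2:7@97]
After op 3 [order #3] limit_buy(price=102, qty=2): fills=#3x#2:2@97; bids=[#1:3@96] asks=[#2:5@97]
After op 4 [order #4] limit_sell(price=95, qty=10): fills=#1x#4:3@96; bids=[-] asks=[#4:7@95 #2:5@97]
After op 5 [order #5] limit_buy(price=96, qty=1): fills=#5x#4:1@95; bids=[-] asks=[#4:6@95 #2:5@97]
After op 6 [order #6] limit_buy(price=96, qty=2): fills=#6x#4:2@95; bids=[-] asks=[#4:4@95 #2:5@97]
After op 7 [order #7] market_sell(qty=5): fills=none; bids=[-] asks=[#4:4@95 #2:5@97]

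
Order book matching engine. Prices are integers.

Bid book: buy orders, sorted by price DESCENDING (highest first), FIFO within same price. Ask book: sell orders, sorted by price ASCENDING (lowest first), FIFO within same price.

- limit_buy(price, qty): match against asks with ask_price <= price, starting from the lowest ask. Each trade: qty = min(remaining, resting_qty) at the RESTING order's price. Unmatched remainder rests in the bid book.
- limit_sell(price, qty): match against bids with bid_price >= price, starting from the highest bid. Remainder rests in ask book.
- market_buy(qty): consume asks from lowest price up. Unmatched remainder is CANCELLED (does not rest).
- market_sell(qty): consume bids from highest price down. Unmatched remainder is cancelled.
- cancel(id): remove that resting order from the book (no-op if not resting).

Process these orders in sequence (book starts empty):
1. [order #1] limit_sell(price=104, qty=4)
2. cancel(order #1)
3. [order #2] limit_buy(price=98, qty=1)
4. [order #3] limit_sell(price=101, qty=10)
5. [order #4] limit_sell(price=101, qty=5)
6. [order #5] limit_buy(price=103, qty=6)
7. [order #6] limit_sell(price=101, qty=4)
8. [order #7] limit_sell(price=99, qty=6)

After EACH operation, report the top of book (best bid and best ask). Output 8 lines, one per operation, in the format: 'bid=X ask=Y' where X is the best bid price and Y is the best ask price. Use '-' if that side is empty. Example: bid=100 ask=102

Answer: bid=- ask=104
bid=- ask=-
bid=98 ask=-
bid=98 ask=101
bid=98 ask=101
bid=98 ask=101
bid=98 ask=101
bid=98 ask=99

Derivation:
After op 1 [order #1] limit_sell(price=104, qty=4): fills=none; bids=[-] asks=[#1:4@104]
After op 2 cancel(order #1): fills=none; bids=[-] asks=[-]
After op 3 [order #2] limit_buy(price=98, qty=1): fills=none; bids=[#2:1@98] asks=[-]
After op 4 [order #3] limit_sell(price=101, qty=10): fills=none; bids=[#2:1@98] asks=[#3:10@101]
After op 5 [order #4] limit_sell(price=101, qty=5): fills=none; bids=[#2:1@98] asks=[#3:10@101 #4:5@101]
After op 6 [order #5] limit_buy(price=103, qty=6): fills=#5x#3:6@101; bids=[#2:1@98] asks=[#3:4@101 #4:5@101]
After op 7 [order #6] limit_sell(price=101, qty=4): fills=none; bids=[#2:1@98] asks=[#3:4@101 #4:5@101 #6:4@101]
After op 8 [order #7] limit_sell(price=99, qty=6): fills=none; bids=[#2:1@98] asks=[#7:6@99 #3:4@101 #4:5@101 #6:4@101]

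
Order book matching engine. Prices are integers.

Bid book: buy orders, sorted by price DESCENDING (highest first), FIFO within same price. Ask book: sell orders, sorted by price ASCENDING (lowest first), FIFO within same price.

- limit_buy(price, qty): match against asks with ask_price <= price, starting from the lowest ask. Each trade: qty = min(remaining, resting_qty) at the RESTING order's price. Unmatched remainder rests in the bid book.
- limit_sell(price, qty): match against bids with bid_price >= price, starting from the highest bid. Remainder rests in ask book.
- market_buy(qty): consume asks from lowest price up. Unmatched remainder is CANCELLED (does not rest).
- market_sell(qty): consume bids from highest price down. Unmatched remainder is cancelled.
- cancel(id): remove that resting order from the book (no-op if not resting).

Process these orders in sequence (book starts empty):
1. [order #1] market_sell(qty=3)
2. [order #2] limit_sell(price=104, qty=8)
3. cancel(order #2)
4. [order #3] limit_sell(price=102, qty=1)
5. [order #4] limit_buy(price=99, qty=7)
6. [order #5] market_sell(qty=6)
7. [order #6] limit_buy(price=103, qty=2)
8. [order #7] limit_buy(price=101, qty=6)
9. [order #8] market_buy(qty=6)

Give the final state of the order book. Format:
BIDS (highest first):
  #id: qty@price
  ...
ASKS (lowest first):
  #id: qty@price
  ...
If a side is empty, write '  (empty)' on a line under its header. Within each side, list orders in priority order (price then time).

After op 1 [order #1] market_sell(qty=3): fills=none; bids=[-] asks=[-]
After op 2 [order #2] limit_sell(price=104, qty=8): fills=none; bids=[-] asks=[#2:8@104]
After op 3 cancel(order #2): fills=none; bids=[-] asks=[-]
After op 4 [order #3] limit_sell(price=102, qty=1): fills=none; bids=[-] asks=[#3:1@102]
After op 5 [order #4] limit_buy(price=99, qty=7): fills=none; bids=[#4:7@99] asks=[#3:1@102]
After op 6 [order #5] market_sell(qty=6): fills=#4x#5:6@99; bids=[#4:1@99] asks=[#3:1@102]
After op 7 [order #6] limit_buy(price=103, qty=2): fills=#6x#3:1@102; bids=[#6:1@103 #4:1@99] asks=[-]
After op 8 [order #7] limit_buy(price=101, qty=6): fills=none; bids=[#6:1@103 #7:6@101 #4:1@99] asks=[-]
After op 9 [order #8] market_buy(qty=6): fills=none; bids=[#6:1@103 #7:6@101 #4:1@99] asks=[-]

Answer: BIDS (highest first):
  #6: 1@103
  #7: 6@101
  #4: 1@99
ASKS (lowest first):
  (empty)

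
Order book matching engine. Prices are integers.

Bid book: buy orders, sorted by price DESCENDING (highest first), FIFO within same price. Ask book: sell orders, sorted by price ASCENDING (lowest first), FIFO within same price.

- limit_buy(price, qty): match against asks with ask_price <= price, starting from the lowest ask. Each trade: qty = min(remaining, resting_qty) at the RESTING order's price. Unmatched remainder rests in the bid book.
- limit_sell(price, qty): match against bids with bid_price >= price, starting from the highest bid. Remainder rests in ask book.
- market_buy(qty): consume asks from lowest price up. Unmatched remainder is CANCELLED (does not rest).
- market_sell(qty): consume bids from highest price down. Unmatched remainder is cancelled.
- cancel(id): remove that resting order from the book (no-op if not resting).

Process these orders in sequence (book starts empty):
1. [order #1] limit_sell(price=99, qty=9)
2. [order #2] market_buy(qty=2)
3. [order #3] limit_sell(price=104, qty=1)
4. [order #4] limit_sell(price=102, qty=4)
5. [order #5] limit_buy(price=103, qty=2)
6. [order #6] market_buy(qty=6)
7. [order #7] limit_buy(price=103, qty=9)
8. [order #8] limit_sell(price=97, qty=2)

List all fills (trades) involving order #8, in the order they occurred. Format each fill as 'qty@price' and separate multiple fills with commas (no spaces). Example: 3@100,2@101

Answer: 2@103

Derivation:
After op 1 [order #1] limit_sell(price=99, qty=9): fills=none; bids=[-] asks=[#1:9@99]
After op 2 [order #2] market_buy(qty=2): fills=#2x#1:2@99; bids=[-] asks=[#1:7@99]
After op 3 [order #3] limit_sell(price=104, qty=1): fills=none; bids=[-] asks=[#1:7@99 #3:1@104]
After op 4 [order #4] limit_sell(price=102, qty=4): fills=none; bids=[-] asks=[#1:7@99 #4:4@102 #3:1@104]
After op 5 [order #5] limit_buy(price=103, qty=2): fills=#5x#1:2@99; bids=[-] asks=[#1:5@99 #4:4@102 #3:1@104]
After op 6 [order #6] market_buy(qty=6): fills=#6x#1:5@99 #6x#4:1@102; bids=[-] asks=[#4:3@102 #3:1@104]
After op 7 [order #7] limit_buy(price=103, qty=9): fills=#7x#4:3@102; bids=[#7:6@103] asks=[#3:1@104]
After op 8 [order #8] limit_sell(price=97, qty=2): fills=#7x#8:2@103; bids=[#7:4@103] asks=[#3:1@104]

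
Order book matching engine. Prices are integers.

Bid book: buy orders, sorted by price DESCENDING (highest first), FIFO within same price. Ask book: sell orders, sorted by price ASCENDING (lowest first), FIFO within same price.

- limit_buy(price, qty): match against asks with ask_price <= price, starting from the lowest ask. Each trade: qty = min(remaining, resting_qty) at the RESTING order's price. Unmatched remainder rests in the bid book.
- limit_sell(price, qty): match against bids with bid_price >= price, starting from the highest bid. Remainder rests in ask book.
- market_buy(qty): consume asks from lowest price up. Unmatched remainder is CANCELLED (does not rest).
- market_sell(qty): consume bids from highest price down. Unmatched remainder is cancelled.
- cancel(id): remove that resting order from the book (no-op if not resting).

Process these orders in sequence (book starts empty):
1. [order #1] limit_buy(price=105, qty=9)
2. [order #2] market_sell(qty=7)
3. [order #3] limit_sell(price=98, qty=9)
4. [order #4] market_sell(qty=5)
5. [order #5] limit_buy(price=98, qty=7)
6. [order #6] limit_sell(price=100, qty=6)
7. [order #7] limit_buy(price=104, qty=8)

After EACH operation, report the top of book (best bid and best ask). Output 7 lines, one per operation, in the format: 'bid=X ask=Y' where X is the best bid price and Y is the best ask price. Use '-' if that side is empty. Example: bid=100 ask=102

After op 1 [order #1] limit_buy(price=105, qty=9): fills=none; bids=[#1:9@105] asks=[-]
After op 2 [order #2] market_sell(qty=7): fills=#1x#2:7@105; bids=[#1:2@105] asks=[-]
After op 3 [order #3] limit_sell(price=98, qty=9): fills=#1x#3:2@105; bids=[-] asks=[#3:7@98]
After op 4 [order #4] market_sell(qty=5): fills=none; bids=[-] asks=[#3:7@98]
After op 5 [order #5] limit_buy(price=98, qty=7): fills=#5x#3:7@98; bids=[-] asks=[-]
After op 6 [order #6] limit_sell(price=100, qty=6): fills=none; bids=[-] asks=[#6:6@100]
After op 7 [order #7] limit_buy(price=104, qty=8): fills=#7x#6:6@100; bids=[#7:2@104] asks=[-]

Answer: bid=105 ask=-
bid=105 ask=-
bid=- ask=98
bid=- ask=98
bid=- ask=-
bid=- ask=100
bid=104 ask=-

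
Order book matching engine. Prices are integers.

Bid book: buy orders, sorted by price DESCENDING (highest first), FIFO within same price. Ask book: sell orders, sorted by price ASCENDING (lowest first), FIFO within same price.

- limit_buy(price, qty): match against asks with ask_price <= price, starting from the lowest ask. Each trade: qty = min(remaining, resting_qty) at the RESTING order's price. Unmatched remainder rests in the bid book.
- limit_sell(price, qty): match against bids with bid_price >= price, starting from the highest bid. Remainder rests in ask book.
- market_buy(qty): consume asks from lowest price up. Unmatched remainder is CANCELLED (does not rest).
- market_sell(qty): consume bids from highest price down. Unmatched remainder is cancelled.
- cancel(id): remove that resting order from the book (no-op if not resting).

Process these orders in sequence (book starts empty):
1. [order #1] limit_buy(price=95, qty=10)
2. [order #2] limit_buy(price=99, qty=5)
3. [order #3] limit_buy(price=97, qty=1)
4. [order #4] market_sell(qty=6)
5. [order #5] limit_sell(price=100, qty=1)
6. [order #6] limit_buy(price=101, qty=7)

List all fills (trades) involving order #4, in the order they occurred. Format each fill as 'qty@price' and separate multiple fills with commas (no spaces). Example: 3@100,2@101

Answer: 5@99,1@97

Derivation:
After op 1 [order #1] limit_buy(price=95, qty=10): fills=none; bids=[#1:10@95] asks=[-]
After op 2 [order #2] limit_buy(price=99, qty=5): fills=none; bids=[#2:5@99 #1:10@95] asks=[-]
After op 3 [order #3] limit_buy(price=97, qty=1): fills=none; bids=[#2:5@99 #3:1@97 #1:10@95] asks=[-]
After op 4 [order #4] market_sell(qty=6): fills=#2x#4:5@99 #3x#4:1@97; bids=[#1:10@95] asks=[-]
After op 5 [order #5] limit_sell(price=100, qty=1): fills=none; bids=[#1:10@95] asks=[#5:1@100]
After op 6 [order #6] limit_buy(price=101, qty=7): fills=#6x#5:1@100; bids=[#6:6@101 #1:10@95] asks=[-]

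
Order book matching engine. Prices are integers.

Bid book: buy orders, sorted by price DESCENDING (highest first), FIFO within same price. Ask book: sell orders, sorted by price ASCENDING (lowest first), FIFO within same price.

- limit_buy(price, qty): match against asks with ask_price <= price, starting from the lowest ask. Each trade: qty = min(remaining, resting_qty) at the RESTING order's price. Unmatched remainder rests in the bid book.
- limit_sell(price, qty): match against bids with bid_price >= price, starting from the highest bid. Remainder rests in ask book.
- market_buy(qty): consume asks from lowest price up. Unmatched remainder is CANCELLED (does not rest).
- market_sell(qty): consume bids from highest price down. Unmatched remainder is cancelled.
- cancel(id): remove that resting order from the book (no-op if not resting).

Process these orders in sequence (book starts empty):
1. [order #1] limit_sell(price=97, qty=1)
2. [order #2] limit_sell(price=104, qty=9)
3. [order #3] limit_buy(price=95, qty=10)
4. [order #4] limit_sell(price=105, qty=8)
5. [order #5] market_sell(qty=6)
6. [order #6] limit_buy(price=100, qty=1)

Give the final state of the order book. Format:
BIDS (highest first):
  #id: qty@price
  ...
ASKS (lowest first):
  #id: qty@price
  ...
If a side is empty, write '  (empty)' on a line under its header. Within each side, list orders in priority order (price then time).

After op 1 [order #1] limit_sell(price=97, qty=1): fills=none; bids=[-] asks=[#1:1@97]
After op 2 [order #2] limit_sell(price=104, qty=9): fills=none; bids=[-] asks=[#1:1@97 #2:9@104]
After op 3 [order #3] limit_buy(price=95, qty=10): fills=none; bids=[#3:10@95] asks=[#1:1@97 #2:9@104]
After op 4 [order #4] limit_sell(price=105, qty=8): fills=none; bids=[#3:10@95] asks=[#1:1@97 #2:9@104 #4:8@105]
After op 5 [order #5] market_sell(qty=6): fills=#3x#5:6@95; bids=[#3:4@95] asks=[#1:1@97 #2:9@104 #4:8@105]
After op 6 [order #6] limit_buy(price=100, qty=1): fills=#6x#1:1@97; bids=[#3:4@95] asks=[#2:9@104 #4:8@105]

Answer: BIDS (highest first):
  #3: 4@95
ASKS (lowest first):
  #2: 9@104
  #4: 8@105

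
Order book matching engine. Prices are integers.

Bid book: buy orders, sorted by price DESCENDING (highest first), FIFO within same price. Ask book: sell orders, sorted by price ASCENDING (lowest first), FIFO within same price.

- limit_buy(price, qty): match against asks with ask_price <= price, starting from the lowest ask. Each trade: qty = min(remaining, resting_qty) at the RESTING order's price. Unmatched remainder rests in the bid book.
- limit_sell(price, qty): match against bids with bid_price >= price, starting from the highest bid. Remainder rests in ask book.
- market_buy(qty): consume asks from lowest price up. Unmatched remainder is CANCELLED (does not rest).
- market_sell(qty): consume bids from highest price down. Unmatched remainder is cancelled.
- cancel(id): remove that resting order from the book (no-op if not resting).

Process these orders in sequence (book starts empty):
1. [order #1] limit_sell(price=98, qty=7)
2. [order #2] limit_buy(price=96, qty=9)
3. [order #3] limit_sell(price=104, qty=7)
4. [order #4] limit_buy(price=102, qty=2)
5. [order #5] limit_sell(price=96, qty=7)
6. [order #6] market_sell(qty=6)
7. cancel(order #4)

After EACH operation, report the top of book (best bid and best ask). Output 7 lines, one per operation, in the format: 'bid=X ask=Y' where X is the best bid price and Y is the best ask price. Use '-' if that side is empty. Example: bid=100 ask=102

After op 1 [order #1] limit_sell(price=98, qty=7): fills=none; bids=[-] asks=[#1:7@98]
After op 2 [order #2] limit_buy(price=96, qty=9): fills=none; bids=[#2:9@96] asks=[#1:7@98]
After op 3 [order #3] limit_sell(price=104, qty=7): fills=none; bids=[#2:9@96] asks=[#1:7@98 #3:7@104]
After op 4 [order #4] limit_buy(price=102, qty=2): fills=#4x#1:2@98; bids=[#2:9@96] asks=[#1:5@98 #3:7@104]
After op 5 [order #5] limit_sell(price=96, qty=7): fills=#2x#5:7@96; bids=[#2:2@96] asks=[#1:5@98 #3:7@104]
After op 6 [order #6] market_sell(qty=6): fills=#2x#6:2@96; bids=[-] asks=[#1:5@98 #3:7@104]
After op 7 cancel(order #4): fills=none; bids=[-] asks=[#1:5@98 #3:7@104]

Answer: bid=- ask=98
bid=96 ask=98
bid=96 ask=98
bid=96 ask=98
bid=96 ask=98
bid=- ask=98
bid=- ask=98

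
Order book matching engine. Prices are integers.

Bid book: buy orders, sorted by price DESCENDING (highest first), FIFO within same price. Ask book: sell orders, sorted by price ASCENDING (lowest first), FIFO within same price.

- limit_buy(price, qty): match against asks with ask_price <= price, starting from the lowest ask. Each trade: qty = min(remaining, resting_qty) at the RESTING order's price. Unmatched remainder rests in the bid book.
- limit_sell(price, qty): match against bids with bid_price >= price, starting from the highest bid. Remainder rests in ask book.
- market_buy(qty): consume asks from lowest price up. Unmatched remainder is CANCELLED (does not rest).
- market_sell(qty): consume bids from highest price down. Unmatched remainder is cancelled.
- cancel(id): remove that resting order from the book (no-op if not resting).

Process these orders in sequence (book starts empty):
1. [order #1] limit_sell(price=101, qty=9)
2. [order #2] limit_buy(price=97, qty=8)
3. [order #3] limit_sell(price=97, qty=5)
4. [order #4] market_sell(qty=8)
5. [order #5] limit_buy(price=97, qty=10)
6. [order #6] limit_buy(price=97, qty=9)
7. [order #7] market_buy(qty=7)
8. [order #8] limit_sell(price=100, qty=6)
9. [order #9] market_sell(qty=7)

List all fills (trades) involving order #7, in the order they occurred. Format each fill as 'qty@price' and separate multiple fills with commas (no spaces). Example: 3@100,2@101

After op 1 [order #1] limit_sell(price=101, qty=9): fills=none; bids=[-] asks=[#1:9@101]
After op 2 [order #2] limit_buy(price=97, qty=8): fills=none; bids=[#2:8@97] asks=[#1:9@101]
After op 3 [order #3] limit_sell(price=97, qty=5): fills=#2x#3:5@97; bids=[#2:3@97] asks=[#1:9@101]
After op 4 [order #4] market_sell(qty=8): fills=#2x#4:3@97; bids=[-] asks=[#1:9@101]
After op 5 [order #5] limit_buy(price=97, qty=10): fills=none; bids=[#5:10@97] asks=[#1:9@101]
After op 6 [order #6] limit_buy(price=97, qty=9): fills=none; bids=[#5:10@97 #6:9@97] asks=[#1:9@101]
After op 7 [order #7] market_buy(qty=7): fills=#7x#1:7@101; bids=[#5:10@97 #6:9@97] asks=[#1:2@101]
After op 8 [order #8] limit_sell(price=100, qty=6): fills=none; bids=[#5:10@97 #6:9@97] asks=[#8:6@100 #1:2@101]
After op 9 [order #9] market_sell(qty=7): fills=#5x#9:7@97; bids=[#5:3@97 #6:9@97] asks=[#8:6@100 #1:2@101]

Answer: 7@101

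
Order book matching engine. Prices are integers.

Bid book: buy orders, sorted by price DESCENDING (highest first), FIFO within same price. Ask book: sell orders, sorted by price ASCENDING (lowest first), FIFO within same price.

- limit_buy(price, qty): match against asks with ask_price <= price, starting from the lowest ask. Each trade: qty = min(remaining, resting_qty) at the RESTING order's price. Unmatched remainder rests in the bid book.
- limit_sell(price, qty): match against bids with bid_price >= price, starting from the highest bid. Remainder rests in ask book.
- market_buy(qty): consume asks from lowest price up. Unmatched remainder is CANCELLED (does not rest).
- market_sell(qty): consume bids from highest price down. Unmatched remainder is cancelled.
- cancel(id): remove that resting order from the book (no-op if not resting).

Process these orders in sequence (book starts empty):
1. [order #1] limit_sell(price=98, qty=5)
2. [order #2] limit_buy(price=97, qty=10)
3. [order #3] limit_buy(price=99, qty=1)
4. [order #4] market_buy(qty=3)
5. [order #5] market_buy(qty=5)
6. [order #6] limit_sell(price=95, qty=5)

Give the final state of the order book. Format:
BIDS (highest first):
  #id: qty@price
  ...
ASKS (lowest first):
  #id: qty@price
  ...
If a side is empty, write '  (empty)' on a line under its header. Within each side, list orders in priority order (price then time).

After op 1 [order #1] limit_sell(price=98, qty=5): fills=none; bids=[-] asks=[#1:5@98]
After op 2 [order #2] limit_buy(price=97, qty=10): fills=none; bids=[#2:10@97] asks=[#1:5@98]
After op 3 [order #3] limit_buy(price=99, qty=1): fills=#3x#1:1@98; bids=[#2:10@97] asks=[#1:4@98]
After op 4 [order #4] market_buy(qty=3): fills=#4x#1:3@98; bids=[#2:10@97] asks=[#1:1@98]
After op 5 [order #5] market_buy(qty=5): fills=#5x#1:1@98; bids=[#2:10@97] asks=[-]
After op 6 [order #6] limit_sell(price=95, qty=5): fills=#2x#6:5@97; bids=[#2:5@97] asks=[-]

Answer: BIDS (highest first):
  #2: 5@97
ASKS (lowest first):
  (empty)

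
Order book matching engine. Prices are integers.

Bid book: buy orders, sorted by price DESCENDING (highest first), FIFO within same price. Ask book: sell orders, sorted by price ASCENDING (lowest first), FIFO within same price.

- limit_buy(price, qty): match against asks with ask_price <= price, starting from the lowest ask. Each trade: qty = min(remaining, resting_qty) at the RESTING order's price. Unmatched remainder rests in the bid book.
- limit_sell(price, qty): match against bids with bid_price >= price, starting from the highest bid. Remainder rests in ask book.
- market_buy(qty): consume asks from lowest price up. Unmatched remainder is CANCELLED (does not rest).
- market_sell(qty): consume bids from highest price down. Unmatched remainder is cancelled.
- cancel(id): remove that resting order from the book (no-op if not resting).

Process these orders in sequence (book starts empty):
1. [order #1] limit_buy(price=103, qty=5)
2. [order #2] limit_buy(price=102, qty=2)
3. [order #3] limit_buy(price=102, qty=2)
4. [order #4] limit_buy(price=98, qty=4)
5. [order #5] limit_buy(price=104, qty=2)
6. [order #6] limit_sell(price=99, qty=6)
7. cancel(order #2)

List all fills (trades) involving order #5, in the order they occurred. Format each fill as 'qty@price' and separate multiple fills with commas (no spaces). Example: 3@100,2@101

Answer: 2@104

Derivation:
After op 1 [order #1] limit_buy(price=103, qty=5): fills=none; bids=[#1:5@103] asks=[-]
After op 2 [order #2] limit_buy(price=102, qty=2): fills=none; bids=[#1:5@103 #2:2@102] asks=[-]
After op 3 [order #3] limit_buy(price=102, qty=2): fills=none; bids=[#1:5@103 #2:2@102 #3:2@102] asks=[-]
After op 4 [order #4] limit_buy(price=98, qty=4): fills=none; bids=[#1:5@103 #2:2@102 #3:2@102 #4:4@98] asks=[-]
After op 5 [order #5] limit_buy(price=104, qty=2): fills=none; bids=[#5:2@104 #1:5@103 #2:2@102 #3:2@102 #4:4@98] asks=[-]
After op 6 [order #6] limit_sell(price=99, qty=6): fills=#5x#6:2@104 #1x#6:4@103; bids=[#1:1@103 #2:2@102 #3:2@102 #4:4@98] asks=[-]
After op 7 cancel(order #2): fills=none; bids=[#1:1@103 #3:2@102 #4:4@98] asks=[-]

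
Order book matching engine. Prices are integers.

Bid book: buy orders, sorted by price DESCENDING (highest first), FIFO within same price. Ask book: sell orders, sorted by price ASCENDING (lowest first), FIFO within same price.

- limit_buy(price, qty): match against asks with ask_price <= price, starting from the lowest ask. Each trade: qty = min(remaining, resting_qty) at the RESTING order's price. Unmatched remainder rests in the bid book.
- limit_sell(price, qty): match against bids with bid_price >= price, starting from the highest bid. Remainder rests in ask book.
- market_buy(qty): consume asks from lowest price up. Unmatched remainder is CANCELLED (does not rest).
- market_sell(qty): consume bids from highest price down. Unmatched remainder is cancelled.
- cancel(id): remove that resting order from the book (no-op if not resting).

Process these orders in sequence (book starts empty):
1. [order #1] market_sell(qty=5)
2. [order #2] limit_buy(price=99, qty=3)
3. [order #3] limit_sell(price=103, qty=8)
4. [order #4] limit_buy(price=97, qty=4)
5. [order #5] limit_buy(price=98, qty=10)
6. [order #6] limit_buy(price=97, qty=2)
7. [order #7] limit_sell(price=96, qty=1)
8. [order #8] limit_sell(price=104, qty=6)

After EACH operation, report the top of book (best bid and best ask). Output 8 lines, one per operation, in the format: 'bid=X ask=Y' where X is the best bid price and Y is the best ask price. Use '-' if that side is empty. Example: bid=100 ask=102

Answer: bid=- ask=-
bid=99 ask=-
bid=99 ask=103
bid=99 ask=103
bid=99 ask=103
bid=99 ask=103
bid=99 ask=103
bid=99 ask=103

Derivation:
After op 1 [order #1] market_sell(qty=5): fills=none; bids=[-] asks=[-]
After op 2 [order #2] limit_buy(price=99, qty=3): fills=none; bids=[#2:3@99] asks=[-]
After op 3 [order #3] limit_sell(price=103, qty=8): fills=none; bids=[#2:3@99] asks=[#3:8@103]
After op 4 [order #4] limit_buy(price=97, qty=4): fills=none; bids=[#2:3@99 #4:4@97] asks=[#3:8@103]
After op 5 [order #5] limit_buy(price=98, qty=10): fills=none; bids=[#2:3@99 #5:10@98 #4:4@97] asks=[#3:8@103]
After op 6 [order #6] limit_buy(price=97, qty=2): fills=none; bids=[#2:3@99 #5:10@98 #4:4@97 #6:2@97] asks=[#3:8@103]
After op 7 [order #7] limit_sell(price=96, qty=1): fills=#2x#7:1@99; bids=[#2:2@99 #5:10@98 #4:4@97 #6:2@97] asks=[#3:8@103]
After op 8 [order #8] limit_sell(price=104, qty=6): fills=none; bids=[#2:2@99 #5:10@98 #4:4@97 #6:2@97] asks=[#3:8@103 #8:6@104]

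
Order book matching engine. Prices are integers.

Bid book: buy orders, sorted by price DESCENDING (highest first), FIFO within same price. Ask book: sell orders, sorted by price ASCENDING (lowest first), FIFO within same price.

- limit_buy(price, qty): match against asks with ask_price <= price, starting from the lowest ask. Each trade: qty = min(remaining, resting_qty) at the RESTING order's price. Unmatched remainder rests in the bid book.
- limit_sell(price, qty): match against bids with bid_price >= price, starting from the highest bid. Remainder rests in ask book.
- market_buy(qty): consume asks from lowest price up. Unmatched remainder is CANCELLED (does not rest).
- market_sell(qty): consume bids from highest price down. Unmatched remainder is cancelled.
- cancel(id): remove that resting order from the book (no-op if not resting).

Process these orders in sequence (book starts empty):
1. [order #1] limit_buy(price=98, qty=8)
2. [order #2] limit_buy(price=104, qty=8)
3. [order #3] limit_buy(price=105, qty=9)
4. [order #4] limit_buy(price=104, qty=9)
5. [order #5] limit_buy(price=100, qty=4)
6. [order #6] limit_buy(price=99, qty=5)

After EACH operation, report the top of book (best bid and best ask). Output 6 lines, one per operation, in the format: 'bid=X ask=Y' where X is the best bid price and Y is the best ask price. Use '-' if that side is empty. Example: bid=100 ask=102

After op 1 [order #1] limit_buy(price=98, qty=8): fills=none; bids=[#1:8@98] asks=[-]
After op 2 [order #2] limit_buy(price=104, qty=8): fills=none; bids=[#2:8@104 #1:8@98] asks=[-]
After op 3 [order #3] limit_buy(price=105, qty=9): fills=none; bids=[#3:9@105 #2:8@104 #1:8@98] asks=[-]
After op 4 [order #4] limit_buy(price=104, qty=9): fills=none; bids=[#3:9@105 #2:8@104 #4:9@104 #1:8@98] asks=[-]
After op 5 [order #5] limit_buy(price=100, qty=4): fills=none; bids=[#3:9@105 #2:8@104 #4:9@104 #5:4@100 #1:8@98] asks=[-]
After op 6 [order #6] limit_buy(price=99, qty=5): fills=none; bids=[#3:9@105 #2:8@104 #4:9@104 #5:4@100 #6:5@99 #1:8@98] asks=[-]

Answer: bid=98 ask=-
bid=104 ask=-
bid=105 ask=-
bid=105 ask=-
bid=105 ask=-
bid=105 ask=-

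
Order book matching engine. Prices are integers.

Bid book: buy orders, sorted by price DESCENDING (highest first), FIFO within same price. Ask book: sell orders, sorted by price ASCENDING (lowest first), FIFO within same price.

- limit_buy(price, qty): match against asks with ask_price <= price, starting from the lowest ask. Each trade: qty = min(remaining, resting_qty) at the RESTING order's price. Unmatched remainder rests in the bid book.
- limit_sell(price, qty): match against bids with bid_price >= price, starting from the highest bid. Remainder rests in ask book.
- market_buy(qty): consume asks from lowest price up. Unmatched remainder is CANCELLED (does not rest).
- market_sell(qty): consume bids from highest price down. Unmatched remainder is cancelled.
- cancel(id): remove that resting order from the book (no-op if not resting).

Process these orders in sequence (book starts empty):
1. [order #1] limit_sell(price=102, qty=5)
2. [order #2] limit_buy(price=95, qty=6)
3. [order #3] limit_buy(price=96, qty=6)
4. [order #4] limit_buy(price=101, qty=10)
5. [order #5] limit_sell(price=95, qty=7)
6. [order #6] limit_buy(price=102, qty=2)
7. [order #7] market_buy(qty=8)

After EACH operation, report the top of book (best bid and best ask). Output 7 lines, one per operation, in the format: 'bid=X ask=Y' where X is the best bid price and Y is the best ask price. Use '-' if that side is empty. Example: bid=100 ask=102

After op 1 [order #1] limit_sell(price=102, qty=5): fills=none; bids=[-] asks=[#1:5@102]
After op 2 [order #2] limit_buy(price=95, qty=6): fills=none; bids=[#2:6@95] asks=[#1:5@102]
After op 3 [order #3] limit_buy(price=96, qty=6): fills=none; bids=[#3:6@96 #2:6@95] asks=[#1:5@102]
After op 4 [order #4] limit_buy(price=101, qty=10): fills=none; bids=[#4:10@101 #3:6@96 #2:6@95] asks=[#1:5@102]
After op 5 [order #5] limit_sell(price=95, qty=7): fills=#4x#5:7@101; bids=[#4:3@101 #3:6@96 #2:6@95] asks=[#1:5@102]
After op 6 [order #6] limit_buy(price=102, qty=2): fills=#6x#1:2@102; bids=[#4:3@101 #3:6@96 #2:6@95] asks=[#1:3@102]
After op 7 [order #7] market_buy(qty=8): fills=#7x#1:3@102; bids=[#4:3@101 #3:6@96 #2:6@95] asks=[-]

Answer: bid=- ask=102
bid=95 ask=102
bid=96 ask=102
bid=101 ask=102
bid=101 ask=102
bid=101 ask=102
bid=101 ask=-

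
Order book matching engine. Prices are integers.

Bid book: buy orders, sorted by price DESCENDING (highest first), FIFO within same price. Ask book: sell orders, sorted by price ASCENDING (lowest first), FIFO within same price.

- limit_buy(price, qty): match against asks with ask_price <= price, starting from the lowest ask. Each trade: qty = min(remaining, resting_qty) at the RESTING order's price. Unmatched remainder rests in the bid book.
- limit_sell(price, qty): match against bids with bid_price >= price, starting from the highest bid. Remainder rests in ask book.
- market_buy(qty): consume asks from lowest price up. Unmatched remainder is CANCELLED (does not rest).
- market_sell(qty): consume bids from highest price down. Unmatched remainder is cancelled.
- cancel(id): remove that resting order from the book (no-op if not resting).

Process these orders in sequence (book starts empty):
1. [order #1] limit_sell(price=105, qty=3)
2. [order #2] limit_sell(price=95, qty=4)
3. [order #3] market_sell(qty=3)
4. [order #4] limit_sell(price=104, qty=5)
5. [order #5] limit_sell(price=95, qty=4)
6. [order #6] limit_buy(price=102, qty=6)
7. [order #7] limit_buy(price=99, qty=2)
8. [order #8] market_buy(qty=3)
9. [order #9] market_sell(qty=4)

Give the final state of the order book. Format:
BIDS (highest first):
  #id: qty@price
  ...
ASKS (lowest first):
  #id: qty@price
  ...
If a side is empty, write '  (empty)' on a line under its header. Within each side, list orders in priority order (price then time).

Answer: BIDS (highest first):
  (empty)
ASKS (lowest first):
  #4: 2@104
  #1: 3@105

Derivation:
After op 1 [order #1] limit_sell(price=105, qty=3): fills=none; bids=[-] asks=[#1:3@105]
After op 2 [order #2] limit_sell(price=95, qty=4): fills=none; bids=[-] asks=[#2:4@95 #1:3@105]
After op 3 [order #3] market_sell(qty=3): fills=none; bids=[-] asks=[#2:4@95 #1:3@105]
After op 4 [order #4] limit_sell(price=104, qty=5): fills=none; bids=[-] asks=[#2:4@95 #4:5@104 #1:3@105]
After op 5 [order #5] limit_sell(price=95, qty=4): fills=none; bids=[-] asks=[#2:4@95 #5:4@95 #4:5@104 #1:3@105]
After op 6 [order #6] limit_buy(price=102, qty=6): fills=#6x#2:4@95 #6x#5:2@95; bids=[-] asks=[#5:2@95 #4:5@104 #1:3@105]
After op 7 [order #7] limit_buy(price=99, qty=2): fills=#7x#5:2@95; bids=[-] asks=[#4:5@104 #1:3@105]
After op 8 [order #8] market_buy(qty=3): fills=#8x#4:3@104; bids=[-] asks=[#4:2@104 #1:3@105]
After op 9 [order #9] market_sell(qty=4): fills=none; bids=[-] asks=[#4:2@104 #1:3@105]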